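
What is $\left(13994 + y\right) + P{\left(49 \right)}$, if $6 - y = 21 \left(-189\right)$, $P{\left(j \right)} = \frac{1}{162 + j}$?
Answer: $\frac{3791460}{211} \approx 17969.0$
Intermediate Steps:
$y = 3975$ ($y = 6 - 21 \left(-189\right) = 6 - -3969 = 6 + 3969 = 3975$)
$\left(13994 + y\right) + P{\left(49 \right)} = \left(13994 + 3975\right) + \frac{1}{162 + 49} = 17969 + \frac{1}{211} = \frac{3791460}{211}$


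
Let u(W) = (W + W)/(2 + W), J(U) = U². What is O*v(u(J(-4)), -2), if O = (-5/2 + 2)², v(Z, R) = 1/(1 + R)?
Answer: -¼ ≈ -0.25000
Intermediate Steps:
u(W) = 2*W/(2 + W) (u(W) = (2*W)/(2 + W) = 2*W/(2 + W))
O = ¼ (O = (-5*½ + 2)² = (-5/2 + 2)² = (-½)² = ¼ ≈ 0.25000)
O*v(u(J(-4)), -2) = 1/(4*(1 - 2)) = (¼)/(-1) = (¼)*(-1) = -¼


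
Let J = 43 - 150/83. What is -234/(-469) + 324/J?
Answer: 13412394/1603511 ≈ 8.3644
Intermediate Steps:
J = 3419/83 (J = 43 - 150*1/83 = 43 - 150/83 = 3419/83 ≈ 41.193)
-234/(-469) + 324/J = -234/(-469) + 324/(3419/83) = -234*(-1/469) + 324*(83/3419) = 234/469 + 26892/3419 = 13412394/1603511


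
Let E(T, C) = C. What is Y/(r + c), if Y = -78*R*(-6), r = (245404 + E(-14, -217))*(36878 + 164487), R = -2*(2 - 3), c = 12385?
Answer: 9/474731660 ≈ 1.8958e-8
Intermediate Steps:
R = 2 (R = -2*(-1) = 2)
r = 49372080255 (r = (245404 - 217)*(36878 + 164487) = 245187*201365 = 49372080255)
Y = 936 (Y = -78*2*(-6) = -156*(-6) = 936)
Y/(r + c) = 936/(49372080255 + 12385) = 936/49372092640 = 936*(1/49372092640) = 9/474731660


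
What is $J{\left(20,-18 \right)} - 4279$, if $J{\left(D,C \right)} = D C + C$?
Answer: $-4657$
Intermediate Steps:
$J{\left(D,C \right)} = C + C D$ ($J{\left(D,C \right)} = C D + C = C + C D$)
$J{\left(20,-18 \right)} - 4279 = - 18 \left(1 + 20\right) - 4279 = \left(-18\right) 21 - 4279 = -378 - 4279 = -4657$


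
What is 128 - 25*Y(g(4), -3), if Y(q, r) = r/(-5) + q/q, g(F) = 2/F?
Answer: 88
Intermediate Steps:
Y(q, r) = 1 - r/5 (Y(q, r) = r*(-⅕) + 1 = -r/5 + 1 = 1 - r/5)
128 - 25*Y(g(4), -3) = 128 - 25*(1 - ⅕*(-3)) = 128 - 25*(1 + ⅗) = 128 - 25*8/5 = 128 - 40 = 88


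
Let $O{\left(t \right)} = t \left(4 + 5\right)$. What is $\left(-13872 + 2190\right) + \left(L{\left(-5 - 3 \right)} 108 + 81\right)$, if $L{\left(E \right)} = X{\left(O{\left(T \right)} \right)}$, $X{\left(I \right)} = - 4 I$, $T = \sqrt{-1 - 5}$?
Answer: $-11601 - 3888 i \sqrt{6} \approx -11601.0 - 9523.6 i$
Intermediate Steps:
$T = i \sqrt{6}$ ($T = \sqrt{-6} = i \sqrt{6} \approx 2.4495 i$)
$O{\left(t \right)} = 9 t$ ($O{\left(t \right)} = t 9 = 9 t$)
$L{\left(E \right)} = - 36 i \sqrt{6}$ ($L{\left(E \right)} = - 4 \cdot 9 i \sqrt{6} = - 36 i \sqrt{6}$)
$\left(-13872 + 2190\right) + \left(L{\left(-5 - 3 \right)} 108 + 81\right) = \left(-13872 + 2190\right) + \left(- 36 i \sqrt{6} \cdot 108 + 81\right) = -11682 + \left(- 3888 i \sqrt{6} + 81\right) = -11682 + \left(81 - 3888 i \sqrt{6}\right) = -11601 - 3888 i \sqrt{6}$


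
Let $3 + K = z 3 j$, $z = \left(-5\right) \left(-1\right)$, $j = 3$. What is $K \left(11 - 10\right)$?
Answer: $42$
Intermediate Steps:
$z = 5$
$K = 42$ ($K = -3 + 5 \cdot 3 \cdot 3 = -3 + 15 \cdot 3 = -3 + 45 = 42$)
$K \left(11 - 10\right) = 42 \left(11 - 10\right) = 42 \cdot 1 = 42$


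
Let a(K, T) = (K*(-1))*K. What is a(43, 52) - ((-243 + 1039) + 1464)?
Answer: -4109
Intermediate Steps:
a(K, T) = -K**2 (a(K, T) = (-K)*K = -K**2)
a(43, 52) - ((-243 + 1039) + 1464) = -1*43**2 - ((-243 + 1039) + 1464) = -1*1849 - (796 + 1464) = -1849 - 1*2260 = -1849 - 2260 = -4109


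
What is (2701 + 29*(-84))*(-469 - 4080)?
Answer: -1205485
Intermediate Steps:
(2701 + 29*(-84))*(-469 - 4080) = (2701 - 2436)*(-4549) = 265*(-4549) = -1205485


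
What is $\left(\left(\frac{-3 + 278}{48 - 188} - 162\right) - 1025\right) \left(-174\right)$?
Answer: $\frac{2896317}{14} \approx 2.0688 \cdot 10^{5}$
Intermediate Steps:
$\left(\left(\frac{-3 + 278}{48 - 188} - 162\right) - 1025\right) \left(-174\right) = \left(\left(\frac{275}{-140} - 162\right) - 1025\right) \left(-174\right) = \left(\left(275 \left(- \frac{1}{140}\right) - 162\right) - 1025\right) \left(-174\right) = \left(\left(- \frac{55}{28} - 162\right) - 1025\right) \left(-174\right) = \left(- \frac{4591}{28} - 1025\right) \left(-174\right) = \left(- \frac{33291}{28}\right) \left(-174\right) = \frac{2896317}{14}$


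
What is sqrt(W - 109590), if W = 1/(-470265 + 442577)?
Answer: I*sqrt(21003617869162)/13844 ≈ 331.04*I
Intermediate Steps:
W = -1/27688 (W = 1/(-27688) = -1/27688 ≈ -3.6117e-5)
sqrt(W - 109590) = sqrt(-1/27688 - 109590) = sqrt(-3034327921/27688) = I*sqrt(21003617869162)/13844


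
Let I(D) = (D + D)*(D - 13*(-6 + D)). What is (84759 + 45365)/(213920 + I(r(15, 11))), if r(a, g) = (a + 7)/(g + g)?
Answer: 32531/53513 ≈ 0.60791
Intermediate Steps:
r(a, g) = (7 + a)/(2*g) (r(a, g) = (7 + a)/((2*g)) = (7 + a)*(1/(2*g)) = (7 + a)/(2*g))
I(D) = 2*D*(78 - 12*D) (I(D) = (2*D)*(D + (78 - 13*D)) = (2*D)*(78 - 12*D) = 2*D*(78 - 12*D))
(84759 + 45365)/(213920 + I(r(15, 11))) = (84759 + 45365)/(213920 + 12*((½)*(7 + 15)/11)*(13 - (7 + 15)/11)) = 130124/(213920 + 12*((½)*(1/11)*22)*(13 - 22/11)) = 130124/(213920 + 12*1*(13 - 2*1)) = 130124/(213920 + 12*1*(13 - 2)) = 130124/(213920 + 12*1*11) = 130124/(213920 + 132) = 130124/214052 = 130124*(1/214052) = 32531/53513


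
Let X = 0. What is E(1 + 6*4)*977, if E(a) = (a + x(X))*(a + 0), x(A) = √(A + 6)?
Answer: 610625 + 24425*√6 ≈ 6.7045e+5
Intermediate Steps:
x(A) = √(6 + A)
E(a) = a*(a + √6) (E(a) = (a + √(6 + 0))*(a + 0) = (a + √6)*a = a*(a + √6))
E(1 + 6*4)*977 = ((1 + 6*4)*((1 + 6*4) + √6))*977 = ((1 + 24)*((1 + 24) + √6))*977 = (25*(25 + √6))*977 = (625 + 25*√6)*977 = 610625 + 24425*√6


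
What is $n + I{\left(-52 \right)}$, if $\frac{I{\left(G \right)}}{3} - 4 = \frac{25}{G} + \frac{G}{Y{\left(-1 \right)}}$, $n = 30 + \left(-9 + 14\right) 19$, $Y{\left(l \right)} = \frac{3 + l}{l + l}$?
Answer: $\frac{15161}{52} \approx 291.56$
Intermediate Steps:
$Y{\left(l \right)} = \frac{3 + l}{2 l}$
$n = 125$ ($n = 30 + 5 \cdot 19 = 30 + 95 = 125$)
$I{\left(G \right)} = 12 - 3 G + \frac{75}{G}$ ($I{\left(G \right)} = 12 + 3 \left(\frac{25}{G} + \frac{G}{\frac{1}{2} \frac{1}{-1} \left(3 - 1\right)}\right) = 12 + 3 \left(\frac{25}{G} + \frac{G}{\frac{1}{2} \left(-1\right) 2}\right) = 12 + 3 \left(\frac{25}{G} + \frac{G}{-1}\right) = 12 + 3 \left(\frac{25}{G} + G \left(-1\right)\right) = 12 + 3 \left(\frac{25}{G} - G\right) = 12 + 3 \left(- G + \frac{25}{G}\right) = 12 - \left(- \frac{75}{G} + 3 G\right) = 12 - 3 G + \frac{75}{G}$)
$n + I{\left(-52 \right)} = 125 + \left(12 - -156 + \frac{75}{-52}\right) = 125 + \left(12 + 156 + 75 \left(- \frac{1}{52}\right)\right) = 125 + \left(12 + 156 - \frac{75}{52}\right) = 125 + \frac{8661}{52} = \frac{15161}{52}$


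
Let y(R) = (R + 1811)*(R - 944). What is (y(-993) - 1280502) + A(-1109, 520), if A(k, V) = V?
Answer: -2864448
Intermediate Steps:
y(R) = (-944 + R)*(1811 + R) (y(R) = (1811 + R)*(-944 + R) = (-944 + R)*(1811 + R))
(y(-993) - 1280502) + A(-1109, 520) = ((-1709584 + (-993)**2 + 867*(-993)) - 1280502) + 520 = ((-1709584 + 986049 - 860931) - 1280502) + 520 = (-1584466 - 1280502) + 520 = -2864968 + 520 = -2864448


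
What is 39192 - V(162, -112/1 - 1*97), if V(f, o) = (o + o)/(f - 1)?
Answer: 6310330/161 ≈ 39195.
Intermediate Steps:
V(f, o) = 2*o/(-1 + f) (V(f, o) = (2*o)/(-1 + f) = 2*o/(-1 + f))
39192 - V(162, -112/1 - 1*97) = 39192 - 2*(-112/1 - 1*97)/(-1 + 162) = 39192 - 2*(-112*1 - 97)/161 = 39192 - 2*(-112 - 97)/161 = 39192 - 2*(-209)/161 = 39192 - 1*(-418/161) = 39192 + 418/161 = 6310330/161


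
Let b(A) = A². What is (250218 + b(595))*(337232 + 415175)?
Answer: 454636662901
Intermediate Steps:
(250218 + b(595))*(337232 + 415175) = (250218 + 595²)*(337232 + 415175) = (250218 + 354025)*752407 = 604243*752407 = 454636662901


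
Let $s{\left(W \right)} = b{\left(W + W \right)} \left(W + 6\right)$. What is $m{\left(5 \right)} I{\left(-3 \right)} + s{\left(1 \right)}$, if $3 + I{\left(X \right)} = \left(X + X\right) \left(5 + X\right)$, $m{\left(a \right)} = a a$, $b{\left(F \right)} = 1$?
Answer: $-368$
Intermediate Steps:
$m{\left(a \right)} = a^{2}$
$I{\left(X \right)} = -3 + 2 X \left(5 + X\right)$ ($I{\left(X \right)} = -3 + \left(X + X\right) \left(5 + X\right) = -3 + 2 X \left(5 + X\right)$)
$s{\left(W \right)} = 6 + W$ ($s{\left(W \right)} = 1 \left(W + 6\right) = 1 \left(6 + W\right) = 6 + W$)
$m{\left(5 \right)} I{\left(-3 \right)} + s{\left(1 \right)} = 5^{2} \left(-3 + 2 \left(-3\right)^{2} + 10 \left(-3\right)\right) + \left(6 + 1\right) = 25 \left(-3 + 2 \cdot 9 - 30\right) + 7 = 25 \left(-3 + 18 - 30\right) + 7 = 25 \left(-15\right) + 7 = -375 + 7 = -368$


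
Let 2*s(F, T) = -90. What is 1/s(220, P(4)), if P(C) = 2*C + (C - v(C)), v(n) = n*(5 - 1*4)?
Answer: -1/45 ≈ -0.022222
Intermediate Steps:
v(n) = n (v(n) = n*(5 - 4) = n*1 = n)
P(C) = 2*C (P(C) = 2*C + (C - C) = 2*C + 0 = 2*C)
s(F, T) = -45 (s(F, T) = (1/2)*(-90) = -45)
1/s(220, P(4)) = 1/(-45) = -1/45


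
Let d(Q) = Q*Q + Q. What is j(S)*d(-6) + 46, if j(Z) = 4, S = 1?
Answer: 166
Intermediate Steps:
d(Q) = Q + Q² (d(Q) = Q² + Q = Q + Q²)
j(S)*d(-6) + 46 = 4*(-6*(1 - 6)) + 46 = 4*(-6*(-5)) + 46 = 4*30 + 46 = 120 + 46 = 166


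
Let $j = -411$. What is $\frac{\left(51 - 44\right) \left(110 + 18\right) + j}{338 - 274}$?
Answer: $\frac{485}{64} \approx 7.5781$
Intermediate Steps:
$\frac{\left(51 - 44\right) \left(110 + 18\right) + j}{338 - 274} = \frac{\left(51 - 44\right) \left(110 + 18\right) - 411}{338 - 274} = \frac{7 \cdot 128 - 411}{64} = \left(896 - 411\right) \frac{1}{64} = 485 \cdot \frac{1}{64} = \frac{485}{64}$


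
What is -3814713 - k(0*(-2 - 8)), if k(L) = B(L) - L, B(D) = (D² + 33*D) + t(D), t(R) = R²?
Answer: -3814713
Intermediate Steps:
B(D) = 2*D² + 33*D (B(D) = (D² + 33*D) + D² = 2*D² + 33*D)
k(L) = -L + L*(33 + 2*L) (k(L) = L*(33 + 2*L) - L = -L + L*(33 + 2*L))
-3814713 - k(0*(-2 - 8)) = -3814713 - 2*0*(-2 - 8)*(16 + 0*(-2 - 8)) = -3814713 - 2*0*(-10)*(16 + 0*(-10)) = -3814713 - 2*0*(16 + 0) = -3814713 - 2*0*16 = -3814713 - 1*0 = -3814713 + 0 = -3814713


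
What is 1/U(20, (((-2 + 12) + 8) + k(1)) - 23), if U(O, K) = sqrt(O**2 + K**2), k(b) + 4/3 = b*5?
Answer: 3*sqrt(226)/904 ≈ 0.049889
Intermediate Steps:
k(b) = -4/3 + 5*b (k(b) = -4/3 + b*5 = -4/3 + 5*b)
U(O, K) = sqrt(K**2 + O**2)
1/U(20, (((-2 + 12) + 8) + k(1)) - 23) = 1/(sqrt(((((-2 + 12) + 8) + (-4/3 + 5*1)) - 23)**2 + 20**2)) = 1/(sqrt((((10 + 8) + (-4/3 + 5)) - 23)**2 + 400)) = 1/(sqrt(((18 + 11/3) - 23)**2 + 400)) = 1/(sqrt((65/3 - 23)**2 + 400)) = 1/(sqrt((-4/3)**2 + 400)) = 1/(sqrt(16/9 + 400)) = 1/(sqrt(3616/9)) = 1/(4*sqrt(226)/3) = 3*sqrt(226)/904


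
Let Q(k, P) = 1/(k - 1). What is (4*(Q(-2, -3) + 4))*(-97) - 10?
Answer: -4298/3 ≈ -1432.7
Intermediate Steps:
Q(k, P) = 1/(-1 + k)
(4*(Q(-2, -3) + 4))*(-97) - 10 = (4*(1/(-1 - 2) + 4))*(-97) - 10 = (4*(1/(-3) + 4))*(-97) - 10 = (4*(-⅓ + 4))*(-97) - 10 = (4*(11/3))*(-97) - 10 = (44/3)*(-97) - 10 = -4268/3 - 10 = -4298/3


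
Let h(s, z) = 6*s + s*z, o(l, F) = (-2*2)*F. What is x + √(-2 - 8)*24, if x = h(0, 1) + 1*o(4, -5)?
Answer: 20 + 24*I*√10 ≈ 20.0 + 75.895*I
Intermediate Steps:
o(l, F) = -4*F
x = 20 (x = 0*(6 + 1) + 1*(-4*(-5)) = 0*7 + 1*20 = 0 + 20 = 20)
x + √(-2 - 8)*24 = 20 + √(-2 - 8)*24 = 20 + √(-10)*24 = 20 + (I*√10)*24 = 20 + 24*I*√10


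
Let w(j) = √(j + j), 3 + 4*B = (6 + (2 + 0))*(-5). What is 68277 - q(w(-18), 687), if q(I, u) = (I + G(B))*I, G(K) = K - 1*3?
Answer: 68313 + 165*I/2 ≈ 68313.0 + 82.5*I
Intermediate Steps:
B = -43/4 (B = -¾ + ((6 + (2 + 0))*(-5))/4 = -¾ + ((6 + 2)*(-5))/4 = -¾ + (8*(-5))/4 = -¾ + (¼)*(-40) = -¾ - 10 = -43/4 ≈ -10.750)
w(j) = √2*√j (w(j) = √(2*j) = √2*√j)
G(K) = -3 + K (G(K) = K - 3 = -3 + K)
q(I, u) = I*(-55/4 + I) (q(I, u) = (I + (-3 - 43/4))*I = (I - 55/4)*I = (-55/4 + I)*I = I*(-55/4 + I))
68277 - q(w(-18), 687) = 68277 - √2*√(-18)*(-55 + 4*(√2*√(-18)))/4 = 68277 - √2*(3*I*√2)*(-55 + 4*(√2*(3*I*√2)))/4 = 68277 - 6*I*(-55 + 4*(6*I))/4 = 68277 - 6*I*(-55 + 24*I)/4 = 68277 - 3*I*(-55 + 24*I)/2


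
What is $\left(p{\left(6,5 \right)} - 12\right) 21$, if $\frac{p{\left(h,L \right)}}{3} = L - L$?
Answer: $-252$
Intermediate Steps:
$p{\left(h,L \right)} = 0$ ($p{\left(h,L \right)} = 3 \left(L - L\right) = 3 \cdot 0 = 0$)
$\left(p{\left(6,5 \right)} - 12\right) 21 = \left(0 - 12\right) 21 = \left(-12\right) 21 = -252$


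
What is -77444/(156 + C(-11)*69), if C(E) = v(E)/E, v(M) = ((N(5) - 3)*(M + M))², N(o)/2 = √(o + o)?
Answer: 832523/637401 + 4898333*√10/15297624 ≈ 2.3187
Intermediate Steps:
N(o) = 2*√2*√o (N(o) = 2*√(o + o) = 2*√(2*o) = 2*(√2*√o) = 2*√2*√o)
v(M) = 4*M²*(-3 + 2*√10)² (v(M) = ((2*√2*√5 - 3)*(M + M))² = ((2*√10 - 3)*(2*M))² = ((-3 + 2*√10)*(2*M))² = (2*M*(-3 + 2*√10))² = 4*M²*(-3 + 2*√10)²)
C(E) = E*(196 - 48*√10) (C(E) = (E²*(196 - 48*√10))/E = E*(196 - 48*√10))
-77444/(156 + C(-11)*69) = -77444/(156 + (4*(-11)*(49 - 12*√10))*69) = -77444/(156 + (-2156 + 528*√10)*69) = -77444/(156 + (-148764 + 36432*√10)) = -77444/(-148608 + 36432*√10)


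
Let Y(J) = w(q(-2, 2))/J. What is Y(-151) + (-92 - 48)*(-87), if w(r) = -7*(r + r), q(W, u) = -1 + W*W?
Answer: 1839222/151 ≈ 12180.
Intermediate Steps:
q(W, u) = -1 + W²
w(r) = -14*r
Y(J) = -42/J (Y(J) = (-14*(-1 + (-2)²))/J = (-14*(-1 + 4))/J = (-14*3)/J = -42/J)
Y(-151) + (-92 - 48)*(-87) = -42/(-151) + (-92 - 48)*(-87) = -42*(-1/151) - 140*(-87) = 42/151 + 12180 = 1839222/151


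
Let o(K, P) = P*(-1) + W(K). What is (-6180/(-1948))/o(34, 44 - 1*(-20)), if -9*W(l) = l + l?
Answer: -13905/313628 ≈ -0.044336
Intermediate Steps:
W(l) = -2*l/9 (W(l) = -(l + l)/9 = -2*l/9)
o(K, P) = -P - 2*K/9 (o(K, P) = P*(-1) - 2*K/9 = -P - 2*K/9)
(-6180/(-1948))/o(34, 44 - 1*(-20)) = (-6180/(-1948))/(-(44 - 1*(-20)) - 2/9*34) = (-6180*(-1/1948))/(-(44 + 20) - 68/9) = 1545/(487*(-1*64 - 68/9)) = 1545/(487*(-64 - 68/9)) = 1545/(487*(-644/9)) = (1545/487)*(-9/644) = -13905/313628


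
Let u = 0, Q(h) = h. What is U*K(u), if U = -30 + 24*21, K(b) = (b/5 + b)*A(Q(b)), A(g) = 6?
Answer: 0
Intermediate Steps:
K(b) = 36*b/5 (K(b) = (b/5 + b)*6 = (6*b/5)*6 = 36*b/5)
U = 474 (U = -30 + 504 = 474)
U*K(u) = 474*((36/5)*0) = 474*0 = 0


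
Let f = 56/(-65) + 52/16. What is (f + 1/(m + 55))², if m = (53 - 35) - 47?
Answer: 398161/67600 ≈ 5.8900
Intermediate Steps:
f = 621/260 (f = 56*(-1/65) + 52*(1/16) = -56/65 + 13/4 = 621/260 ≈ 2.3885)
m = -29 (m = 18 - 47 = -29)
(f + 1/(m + 55))² = (621/260 + 1/(-29 + 55))² = (621/260 + 1/26)² = (631/260)² = 398161/67600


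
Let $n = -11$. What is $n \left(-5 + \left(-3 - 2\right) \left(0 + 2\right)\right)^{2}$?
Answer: $-2475$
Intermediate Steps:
$n \left(-5 + \left(-3 - 2\right) \left(0 + 2\right)\right)^{2} = - 11 \left(-5 + \left(-3 - 2\right) \left(0 + 2\right)\right)^{2} = - 11 \left(-5 + \left(-3 - 2\right) 2\right)^{2} = - 11 \left(-5 - 10\right)^{2} = - 11 \left(-15\right)^{2} = \left(-11\right) 225 = -2475$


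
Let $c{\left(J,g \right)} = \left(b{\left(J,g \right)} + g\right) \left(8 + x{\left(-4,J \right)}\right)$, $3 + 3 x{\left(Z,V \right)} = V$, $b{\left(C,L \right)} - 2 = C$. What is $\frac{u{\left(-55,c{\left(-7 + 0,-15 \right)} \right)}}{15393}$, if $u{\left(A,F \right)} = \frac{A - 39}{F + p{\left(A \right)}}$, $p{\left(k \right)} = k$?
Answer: $\frac{94}{2283295} \approx 4.1169 \cdot 10^{-5}$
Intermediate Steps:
$b{\left(C,L \right)} = 2 + C$
$x{\left(Z,V \right)} = -1 + \frac{V}{3}$
$c{\left(J,g \right)} = \left(7 + \frac{J}{3}\right) \left(2 + J + g\right)$ ($c{\left(J,g \right)} = \left(\left(2 + J\right) + g\right) \left(8 + \left(-1 + \frac{J}{3}\right)\right) = \left(2 + J + g\right) \left(7 + \frac{J}{3}\right) = \left(7 + \frac{J}{3}\right) \left(2 + J + g\right)$)
$u{\left(A,F \right)} = \frac{-39 + A}{A + F}$ ($u{\left(A,F \right)} = \frac{A - 39}{F + A} = \frac{-39 + A}{A + F}$)
$\frac{u{\left(-55,c{\left(-7 + 0,-15 \right)} \right)}}{15393} = \frac{\frac{1}{-55 + \left(14 + 7 \left(-15\right) + \frac{\left(-7 + 0\right)^{2}}{3} + \frac{23 \left(-7 + 0\right)}{3} + \frac{1}{3} \left(-7 + 0\right) \left(-15\right)\right)} \left(-39 - 55\right)}{15393} = \frac{1}{-55 + \left(14 - 105 + \frac{\left(-7\right)^{2}}{3} + \frac{23}{3} \left(-7\right) + \frac{1}{3} \left(-7\right) \left(-15\right)\right)} \left(-94\right) \frac{1}{15393} = \frac{1}{-55 + \left(14 - 105 + \frac{1}{3} \cdot 49 - \frac{161}{3} + 35\right)} \left(-94\right) \frac{1}{15393} = \frac{1}{-55 + \left(14 - 105 + \frac{49}{3} - \frac{161}{3} + 35\right)} \left(-94\right) \frac{1}{15393} = \frac{1}{-55 - \frac{280}{3}} \left(-94\right) \frac{1}{15393} = \frac{1}{- \frac{445}{3}} \left(-94\right) \frac{1}{15393} = \left(- \frac{3}{445}\right) \left(-94\right) \frac{1}{15393} = \frac{282}{445} \cdot \frac{1}{15393} = \frac{94}{2283295}$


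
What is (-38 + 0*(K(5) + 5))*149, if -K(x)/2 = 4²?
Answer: -5662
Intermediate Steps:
K(x) = -32 (K(x) = -2*4² = -2*16 = -32)
(-38 + 0*(K(5) + 5))*149 = (-38 + 0*(-32 + 5))*149 = (-38 + 0*(-27))*149 = (-38 + 0)*149 = -38*149 = -5662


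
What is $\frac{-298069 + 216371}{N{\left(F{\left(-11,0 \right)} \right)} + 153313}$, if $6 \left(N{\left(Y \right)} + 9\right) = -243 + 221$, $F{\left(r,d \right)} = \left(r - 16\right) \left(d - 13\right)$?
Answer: $- \frac{245094}{459901} \approx -0.53293$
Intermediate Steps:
$F{\left(r,d \right)} = \left(-16 + r\right) \left(-13 + d\right)$
$N{\left(Y \right)} = - \frac{38}{3}$ ($N{\left(Y \right)} = -9 + \frac{-243 + 221}{6} = -9 + \frac{1}{6} \left(-22\right) = -9 - \frac{11}{3} = - \frac{38}{3}$)
$\frac{-298069 + 216371}{N{\left(F{\left(-11,0 \right)} \right)} + 153313} = \frac{-298069 + 216371}{- \frac{38}{3} + 153313} = - \frac{81698}{\frac{459901}{3}} = \left(-81698\right) \frac{3}{459901} = - \frac{245094}{459901}$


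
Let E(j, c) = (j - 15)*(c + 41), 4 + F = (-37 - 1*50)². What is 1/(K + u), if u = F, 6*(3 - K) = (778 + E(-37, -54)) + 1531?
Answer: 2/14141 ≈ 0.00014143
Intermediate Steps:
F = 7565 (F = -4 + (-37 - 1*50)² = -4 + (-37 - 50)² = -4 + (-87)² = -4 + 7569 = 7565)
E(j, c) = (-15 + j)*(41 + c)
K = -989/2 (K = 3 - ((778 + (-615 - 15*(-54) + 41*(-37) - 54*(-37))) + 1531)/6 = 3 - ((778 + (-615 + 810 - 1517 + 1998)) + 1531)/6 = 3 - ((778 + 676) + 1531)/6 = 3 - (1454 + 1531)/6 = 3 - ⅙*2985 = 3 - 995/2 = -989/2 ≈ -494.50)
u = 7565
1/(K + u) = 1/(-989/2 + 7565) = 1/(14141/2) = 2/14141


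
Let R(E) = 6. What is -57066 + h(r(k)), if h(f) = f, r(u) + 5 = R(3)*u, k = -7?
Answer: -57113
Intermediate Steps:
r(u) = -5 + 6*u
-57066 + h(r(k)) = -57066 + (-5 + 6*(-7)) = -57066 + (-5 - 42) = -57066 - 47 = -57113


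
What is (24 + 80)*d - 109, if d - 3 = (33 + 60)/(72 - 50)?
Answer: 7069/11 ≈ 642.64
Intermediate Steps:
d = 159/22 (d = 3 + (33 + 60)/(72 - 50) = 3 + 93/22 = 159/22 ≈ 7.2273)
(24 + 80)*d - 109 = (24 + 80)*(159/22) - 109 = 104*(159/22) - 109 = 8268/11 - 109 = 7069/11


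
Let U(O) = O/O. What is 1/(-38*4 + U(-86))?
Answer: -1/151 ≈ -0.0066225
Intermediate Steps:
U(O) = 1
1/(-38*4 + U(-86)) = 1/(-38*4 + 1) = 1/(-152 + 1) = 1/(-151) = -1/151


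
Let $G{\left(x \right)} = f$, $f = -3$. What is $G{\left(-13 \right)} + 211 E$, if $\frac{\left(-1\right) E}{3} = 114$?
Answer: $-72165$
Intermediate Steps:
$E = -342$ ($E = \left(-3\right) 114 = -342$)
$G{\left(x \right)} = -3$
$G{\left(-13 \right)} + 211 E = -3 + 211 \left(-342\right) = -3 - 72162 = -72165$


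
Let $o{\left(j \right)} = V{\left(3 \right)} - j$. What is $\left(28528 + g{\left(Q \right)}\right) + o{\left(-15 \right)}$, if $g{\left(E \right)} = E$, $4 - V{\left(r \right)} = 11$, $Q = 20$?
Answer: $28556$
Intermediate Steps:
$V{\left(r \right)} = -7$ ($V{\left(r \right)} = 4 - 11 = -7$)
$o{\left(j \right)} = -7 - j$
$\left(28528 + g{\left(Q \right)}\right) + o{\left(-15 \right)} = \left(28528 + 20\right) - -8 = 28548 + \left(-7 + 15\right) = 28548 + 8 = 28556$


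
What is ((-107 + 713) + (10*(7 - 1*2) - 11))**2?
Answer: 416025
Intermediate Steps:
((-107 + 713) + (10*(7 - 1*2) - 11))**2 = (606 + (10*(7 - 2) - 11))**2 = (606 + (10*5 - 11))**2 = (606 + (50 - 11))**2 = (606 + 39)**2 = 645**2 = 416025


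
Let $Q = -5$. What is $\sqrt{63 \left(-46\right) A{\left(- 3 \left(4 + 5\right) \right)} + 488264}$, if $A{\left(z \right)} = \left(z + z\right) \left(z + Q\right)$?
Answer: $2 i \sqrt{1129870} \approx 2125.9 i$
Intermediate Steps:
$A{\left(z \right)} = 2 z \left(-5 + z\right)$ ($A{\left(z \right)} = \left(z + z\right) \left(z - 5\right) = 2 z \left(-5 + z\right)$)
$\sqrt{63 \left(-46\right) A{\left(- 3 \left(4 + 5\right) \right)} + 488264} = \sqrt{63 \left(-46\right) 2 \left(- 3 \left(4 + 5\right)\right) \left(-5 - 3 \left(4 + 5\right)\right) + 488264} = \sqrt{- 2898 \cdot 2 \left(\left(-3\right) 9\right) \left(-5 - 27\right) + 488264} = \sqrt{- 2898 \cdot 2 \left(-27\right) \left(-5 - 27\right) + 488264} = \sqrt{- 2898 \cdot 2 \left(-27\right) \left(-32\right) + 488264} = \sqrt{\left(-2898\right) 1728 + 488264} = \sqrt{-5007744 + 488264} = \sqrt{-4519480} = 2 i \sqrt{1129870}$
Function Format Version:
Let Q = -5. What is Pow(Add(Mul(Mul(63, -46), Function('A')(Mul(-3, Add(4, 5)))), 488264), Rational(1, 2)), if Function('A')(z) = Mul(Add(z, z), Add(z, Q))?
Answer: Mul(2, I, Pow(1129870, Rational(1, 2))) ≈ Mul(2125.9, I)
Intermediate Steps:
Function('A')(z) = Mul(2, z, Add(-5, z)) (Function('A')(z) = Mul(Add(z, z), Add(z, -5)) = Mul(Mul(2, z), Add(-5, z)) = Mul(2, z, Add(-5, z)))
Pow(Add(Mul(Mul(63, -46), Function('A')(Mul(-3, Add(4, 5)))), 488264), Rational(1, 2)) = Pow(Add(Mul(Mul(63, -46), Mul(2, Mul(-3, Add(4, 5)), Add(-5, Mul(-3, Add(4, 5))))), 488264), Rational(1, 2)) = Pow(Add(Mul(-2898, Mul(2, Mul(-3, 9), Add(-5, Mul(-3, 9)))), 488264), Rational(1, 2)) = Pow(Add(Mul(-2898, Mul(2, -27, Add(-5, -27))), 488264), Rational(1, 2)) = Pow(Add(Mul(-2898, Mul(2, -27, -32)), 488264), Rational(1, 2)) = Pow(Add(Mul(-2898, 1728), 488264), Rational(1, 2)) = Pow(Add(-5007744, 488264), Rational(1, 2)) = Pow(-4519480, Rational(1, 2)) = Mul(2, I, Pow(1129870, Rational(1, 2)))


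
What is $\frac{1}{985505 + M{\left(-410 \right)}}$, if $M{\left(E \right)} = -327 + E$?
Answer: $\frac{1}{984768} \approx 1.0155 \cdot 10^{-6}$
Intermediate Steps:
$\frac{1}{985505 + M{\left(-410 \right)}} = \frac{1}{985505 - 737} = \frac{1}{984768}$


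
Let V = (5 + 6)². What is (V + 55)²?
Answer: 30976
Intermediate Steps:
V = 121 (V = 11² = 121)
(V + 55)² = (121 + 55)² = 176² = 30976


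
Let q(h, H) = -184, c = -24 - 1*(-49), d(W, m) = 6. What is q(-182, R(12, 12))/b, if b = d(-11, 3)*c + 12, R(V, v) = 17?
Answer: -92/81 ≈ -1.1358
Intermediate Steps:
c = 25 (c = -24 + 49 = 25)
b = 162 (b = 6*25 + 12 = 150 + 12 = 162)
q(-182, R(12, 12))/b = -184/162 = -184*1/162 = -92/81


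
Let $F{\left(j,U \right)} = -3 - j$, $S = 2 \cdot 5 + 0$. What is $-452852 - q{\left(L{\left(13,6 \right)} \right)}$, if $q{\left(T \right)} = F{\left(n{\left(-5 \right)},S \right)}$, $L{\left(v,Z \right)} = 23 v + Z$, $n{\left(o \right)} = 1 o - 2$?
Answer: $-452856$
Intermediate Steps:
$n{\left(o \right)} = -2 + o$ ($n{\left(o \right)} = o - 2 = -2 + o$)
$S = 10$ ($S = 10 + 0 = 10$)
$L{\left(v,Z \right)} = Z + 23 v$
$q{\left(T \right)} = 4$ ($q{\left(T \right)} = -3 - \left(-2 - 5\right) = -3 - -7 = -3 + 7 = 4$)
$-452852 - q{\left(L{\left(13,6 \right)} \right)} = -452852 - 4 = -452856$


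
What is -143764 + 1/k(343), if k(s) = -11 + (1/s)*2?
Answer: -542134387/3771 ≈ -1.4376e+5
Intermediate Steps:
k(s) = -11 + 2/s
-143764 + 1/k(343) = -143764 + 1/(-11 + 2/343) = -143764 + 1/(-3771/343) = -143764 - 343/3771 = -542134387/3771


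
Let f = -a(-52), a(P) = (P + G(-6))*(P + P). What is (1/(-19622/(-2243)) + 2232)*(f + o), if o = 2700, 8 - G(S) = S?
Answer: -27417890422/9811 ≈ -2.7946e+6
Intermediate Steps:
G(S) = 8 - S
a(P) = 2*P*(14 + P) (a(P) = (P + (8 - 1*(-6)))*(P + P) = (P + (8 + 6))*(2*P) = (P + 14)*(2*P) = (14 + P)*(2*P) = 2*P*(14 + P))
f = -3952 (f = -2*(-52)*(14 - 52) = -2*(-52)*(-38) = -1*3952 = -3952)
(1/(-19622/(-2243)) + 2232)*(f + o) = (1/(-19622/(-2243)) + 2232)*(-3952 + 2700) = (1/(-19622*(-1/2243)) + 2232)*(-1252) = (1/(19622/2243) + 2232)*(-1252) = (2243/19622 + 2232)*(-1252) = (43798547/19622)*(-1252) = -27417890422/9811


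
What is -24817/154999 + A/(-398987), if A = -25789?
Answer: -454183936/4757122001 ≈ -0.095474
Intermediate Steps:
-24817/154999 + A/(-398987) = -24817/154999 - 25789/(-398987) = -24817*1/154999 - 25789*(-1/398987) = -1909/11923 + 25789/398987 = -454183936/4757122001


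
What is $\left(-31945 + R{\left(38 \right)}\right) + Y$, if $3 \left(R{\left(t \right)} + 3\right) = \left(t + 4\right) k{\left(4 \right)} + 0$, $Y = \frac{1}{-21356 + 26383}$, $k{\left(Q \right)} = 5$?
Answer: $- \frac{160250705}{5027} \approx -31878.0$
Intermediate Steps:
$Y = \frac{1}{5027} \approx 0.00019893$
$R{\left(t \right)} = \frac{11}{3} + \frac{5 t}{3}$ ($R{\left(t \right)} = -3 + \frac{\left(t + 4\right) 5 + 0}{3} = -3 + \frac{\left(4 + t\right) 5 + 0}{3} = -3 + \frac{\left(20 + 5 t\right) + 0}{3} = -3 + \frac{20 + 5 t}{3} = -3 + \left(\frac{20}{3} + \frac{5 t}{3}\right) = \frac{11}{3} + \frac{5 t}{3}$)
$\left(-31945 + R{\left(38 \right)}\right) + Y = \left(-31945 + \left(\frac{11}{3} + \frac{5}{3} \cdot 38\right)\right) + \frac{1}{5027} = \left(-31945 + \left(\frac{11}{3} + \frac{190}{3}\right)\right) + \frac{1}{5027} = \left(-31945 + 67\right) + \frac{1}{5027} = -31878 + \frac{1}{5027} = - \frac{160250705}{5027}$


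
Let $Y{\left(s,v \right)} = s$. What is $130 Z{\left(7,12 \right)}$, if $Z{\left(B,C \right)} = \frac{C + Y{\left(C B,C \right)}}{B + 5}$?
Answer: $1040$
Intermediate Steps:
$Z{\left(B,C \right)} = \frac{C + B C}{5 + B}$ ($Z{\left(B,C \right)} = \frac{C + C B}{B + 5} = \frac{C + B C}{5 + B}$)
$130 Z{\left(7,12 \right)} = 130 \frac{12 \left(1 + 7\right)}{5 + 7} = 130 \cdot 12 \cdot \frac{1}{12} \cdot 8 = 130 \cdot 8 = 1040$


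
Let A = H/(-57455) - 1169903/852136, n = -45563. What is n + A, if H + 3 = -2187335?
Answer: -2228943815717337/48959473880 ≈ -45526.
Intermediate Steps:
H = -2187338 (H = -3 - 2187335 = -2187338)
A = 1796692677103/48959473880 (A = -2187338/(-57455) - 1169903/852136 = -2187338*(-1/57455) - 1169903*1/852136 = 2187338/57455 - 1169903/852136 = 1796692677103/48959473880 ≈ 36.698)
n + A = -45563 + 1796692677103/48959473880 = -2228943815717337/48959473880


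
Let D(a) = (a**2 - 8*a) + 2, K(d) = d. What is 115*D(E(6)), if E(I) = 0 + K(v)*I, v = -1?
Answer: 9890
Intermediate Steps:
E(I) = -I (E(I) = 0 - I = -I)
D(a) = 2 + a**2 - 8*a
115*D(E(6)) = 115*(2 + (-1*6)**2 - (-8)*6) = 115*(2 + (-6)**2 - 8*(-6)) = 115*(2 + 36 + 48) = 115*86 = 9890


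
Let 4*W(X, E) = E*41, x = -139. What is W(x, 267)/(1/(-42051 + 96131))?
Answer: 148003440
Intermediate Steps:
W(X, E) = 41*E/4 (W(X, E) = (E*41)/4 = (41*E)/4 = 41*E/4)
W(x, 267)/(1/(-42051 + 96131)) = ((41/4)*267)/(1/(-42051 + 96131)) = 10947/(4*(1/54080)) = (10947/4)*54080 = 148003440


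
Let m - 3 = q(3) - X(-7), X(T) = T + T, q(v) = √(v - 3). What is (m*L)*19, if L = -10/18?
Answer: -1615/9 ≈ -179.44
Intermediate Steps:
L = -5/9 (L = -10*1/18 = -5/9 ≈ -0.55556)
q(v) = √(-3 + v)
X(T) = 2*T
m = 17 (m = 3 + (√(-3 + 3) - 2*(-7)) = 3 + (√0 - 1*(-14)) = 3 + (0 + 14) = 3 + 14 = 17)
(m*L)*19 = (17*(-5/9))*19 = -85/9*19 = -1615/9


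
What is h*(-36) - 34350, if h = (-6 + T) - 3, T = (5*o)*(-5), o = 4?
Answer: -30426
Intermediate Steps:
T = -100 (T = (5*4)*(-5) = 20*(-5) = -100)
h = -109 (h = (-6 - 100) - 3 = -106 - 3 = -109)
h*(-36) - 34350 = -109*(-36) - 34350 = 3924 - 34350 = -30426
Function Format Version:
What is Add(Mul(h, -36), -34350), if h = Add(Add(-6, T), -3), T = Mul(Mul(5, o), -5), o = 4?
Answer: -30426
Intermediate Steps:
T = -100 (T = Mul(Mul(5, 4), -5) = Mul(20, -5) = -100)
h = -109 (h = Add(Add(-6, -100), -3) = Add(-106, -3) = -109)
Add(Mul(h, -36), -34350) = Add(Mul(-109, -36), -34350) = Add(3924, -34350) = -30426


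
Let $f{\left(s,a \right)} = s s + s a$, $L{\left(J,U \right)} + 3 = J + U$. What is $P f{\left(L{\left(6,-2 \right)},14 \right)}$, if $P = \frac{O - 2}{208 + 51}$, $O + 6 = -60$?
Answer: $- \frac{1020}{259} \approx -3.9382$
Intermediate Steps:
$O = -66$ ($O = -6 - 60 = -66$)
$L{\left(J,U \right)} = -3 + J + U$ ($L{\left(J,U \right)} = -3 + \left(J + U\right) = -3 + J + U$)
$f{\left(s,a \right)} = s^{2} + a s$
$P = - \frac{68}{259}$ ($P = \frac{-66 - 2}{208 + 51} = - \frac{68}{259} \approx -0.26255$)
$P f{\left(L{\left(6,-2 \right)},14 \right)} = - \frac{68 \left(-3 + 6 - 2\right) \left(14 - -1\right)}{259} = - \frac{68 \cdot 1 \left(14 + 1\right)}{259} = - \frac{68 \cdot 1 \cdot 15}{259} = \left(- \frac{68}{259}\right) 15 = - \frac{1020}{259}$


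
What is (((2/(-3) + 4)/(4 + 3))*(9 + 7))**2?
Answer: 25600/441 ≈ 58.050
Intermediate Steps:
(((2/(-3) + 4)/(4 + 3))*(9 + 7))**2 = (((2*(-1/3) + 4)/7)*16)**2 = (((-2/3 + 4)*(1/7))*16)**2 = (((10/3)*(1/7))*16)**2 = ((10/21)*16)**2 = (160/21)**2 = 25600/441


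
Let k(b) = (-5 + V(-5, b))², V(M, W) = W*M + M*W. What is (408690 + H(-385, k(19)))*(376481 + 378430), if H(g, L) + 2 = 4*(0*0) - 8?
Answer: 308517027480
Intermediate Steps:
V(M, W) = 2*M*W (V(M, W) = M*W + M*W = 2*M*W)
k(b) = (-5 - 10*b)² (k(b) = (-5 + 2*(-5)*b)² = (-5 - 10*b)²)
H(g, L) = -10 (H(g, L) = -2 + (4*(0*0) - 8) = -2 + (4*0 - 8) = -2 + (0 - 8) = -2 - 8 = -10)
(408690 + H(-385, k(19)))*(376481 + 378430) = (408690 - 10)*(376481 + 378430) = 408680*754911 = 308517027480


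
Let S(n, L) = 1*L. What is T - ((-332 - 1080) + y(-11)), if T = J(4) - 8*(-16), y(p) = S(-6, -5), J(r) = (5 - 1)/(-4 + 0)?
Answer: 1544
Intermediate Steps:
J(r) = -1 (J(r) = 4/(-4) = 4*(-¼) = -1)
S(n, L) = L
y(p) = -5
T = 127 (T = -1 - 8*(-16) = -1 + 128 = 127)
T - ((-332 - 1080) + y(-11)) = 127 - ((-332 - 1080) - 5) = 127 - (-1412 - 5) = 127 - 1*(-1417) = 127 + 1417 = 1544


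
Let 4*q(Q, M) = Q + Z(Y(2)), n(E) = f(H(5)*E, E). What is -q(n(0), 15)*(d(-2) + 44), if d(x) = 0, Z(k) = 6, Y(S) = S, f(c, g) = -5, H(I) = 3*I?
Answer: -11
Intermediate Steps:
n(E) = -5
q(Q, M) = 3/2 + Q/4 (q(Q, M) = (Q + 6)/4 = (6 + Q)/4 = 3/2 + Q/4)
-q(n(0), 15)*(d(-2) + 44) = -(3/2 + (1/4)*(-5))*(0 + 44) = -(3/2 - 5/4)*44 = -44/4 = -1*11 = -11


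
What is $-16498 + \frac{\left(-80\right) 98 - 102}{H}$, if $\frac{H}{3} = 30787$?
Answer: $- \frac{1523779720}{92361} \approx -16498.0$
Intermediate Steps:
$H = 92361$ ($H = 3 \cdot 30787 = 92361$)
$-16498 + \frac{\left(-80\right) 98 - 102}{H} = -16498 + \frac{\left(-80\right) 98 - 102}{92361} = -16498 + \left(-7840 - 102\right) \frac{1}{92361} = -16498 - \frac{7942}{92361} = - \frac{1523779720}{92361}$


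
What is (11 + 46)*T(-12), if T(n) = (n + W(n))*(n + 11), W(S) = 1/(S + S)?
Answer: 5491/8 ≈ 686.38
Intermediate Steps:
W(S) = 1/(2*S)
T(n) = (11 + n)*(n + 1/(2*n)) (T(n) = (n + 1/(2*n))*(n + 11) = (n + 1/(2*n))*(11 + n) = (11 + n)*(n + 1/(2*n)))
(11 + 46)*T(-12) = (11 + 46)*(½ + (-12)² + 11*(-12) + (11/2)/(-12)) = 57*(½ + 144 - 132 + (11/2)*(-1/12)) = 57*(½ + 144 - 132 - 11/24) = 57*(289/24) = 5491/8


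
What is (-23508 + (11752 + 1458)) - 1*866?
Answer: -11164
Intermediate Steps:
(-23508 + (11752 + 1458)) - 1*866 = (-23508 + 13210) - 866 = -10298 - 866 = -11164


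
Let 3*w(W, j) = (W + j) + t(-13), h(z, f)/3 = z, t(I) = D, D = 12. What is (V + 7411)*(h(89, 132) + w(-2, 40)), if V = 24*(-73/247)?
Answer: 1556279015/741 ≈ 2.1002e+6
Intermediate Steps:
t(I) = 12
h(z, f) = 3*z
w(W, j) = 4 + W/3 + j/3 (w(W, j) = ((W + j) + 12)/3 = (12 + W + j)/3 = 4 + W/3 + j/3)
V = -1752/247 (V = 24*(-73*1/247) = 24*(-73/247) = -1752/247 ≈ -7.0931)
(V + 7411)*(h(89, 132) + w(-2, 40)) = (-1752/247 + 7411)*(3*89 + (4 + (⅓)*(-2) + (⅓)*40)) = 1828765*(267 + (4 - ⅔ + 40/3))/247 = 1828765*(267 + 50/3)/247 = (1828765/247)*(851/3) = 1556279015/741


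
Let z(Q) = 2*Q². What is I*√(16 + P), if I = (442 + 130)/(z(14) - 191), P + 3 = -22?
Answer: 572*I/67 ≈ 8.5373*I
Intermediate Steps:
P = -25 (P = -3 - 22 = -25)
I = 572/201 (I = (442 + 130)/(2*14² - 191) = 572/(2*196 - 191) = 572/(392 - 191) = 572/201 ≈ 2.8458)
I*√(16 + P) = 572*√(16 - 25)/201 = 572*√(-9)/201 = 572*(3*I)/201 = 572*I/67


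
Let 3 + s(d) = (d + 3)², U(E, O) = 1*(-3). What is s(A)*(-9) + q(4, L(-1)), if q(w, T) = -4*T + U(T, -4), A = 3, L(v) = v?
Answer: -296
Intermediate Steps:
U(E, O) = -3
q(w, T) = -3 - 4*T (q(w, T) = -4*T - 3 = -3 - 4*T)
s(d) = -3 + (3 + d)² (s(d) = -3 + (d + 3)² = -3 + (3 + d)²)
s(A)*(-9) + q(4, L(-1)) = (-3 + (3 + 3)²)*(-9) + (-3 - 4*(-1)) = (-3 + 6²)*(-9) + (-3 + 4) = (-3 + 36)*(-9) + 1 = 33*(-9) + 1 = -297 + 1 = -296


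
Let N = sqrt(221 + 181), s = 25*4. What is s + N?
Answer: 100 + sqrt(402) ≈ 120.05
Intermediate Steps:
s = 100
N = sqrt(402) ≈ 20.050
s + N = 100 + sqrt(402)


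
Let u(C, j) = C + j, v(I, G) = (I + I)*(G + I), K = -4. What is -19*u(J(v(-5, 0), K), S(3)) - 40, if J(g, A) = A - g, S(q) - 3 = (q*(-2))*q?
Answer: 1271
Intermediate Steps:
v(I, G) = 2*I*(G + I) (v(I, G) = (2*I)*(G + I) = 2*I*(G + I))
S(q) = 3 - 2*q² (S(q) = 3 + (q*(-2))*q = 3 + (-2*q)*q = 3 - 2*q²)
-19*u(J(v(-5, 0), K), S(3)) - 40 = -19*((-4 - 2*(-5)*(0 - 5)) + (3 - 2*3²)) - 40 = -19*((-4 - 2*(-5)*(-5)) + (3 - 2*9)) - 40 = -19*((-4 - 1*50) + (3 - 18)) - 40 = -19*((-4 - 50) - 15) - 40 = -19*(-54 - 15) - 40 = -19*(-69) - 40 = 1311 - 40 = 1271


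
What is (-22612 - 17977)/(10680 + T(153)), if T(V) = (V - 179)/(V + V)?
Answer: -6210117/1634027 ≈ -3.8005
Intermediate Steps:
T(V) = (-179 + V)/(2*V) (T(V) = (-179 + V)/((2*V)) = (-179 + V)*(1/(2*V)) = (-179 + V)/(2*V))
(-22612 - 17977)/(10680 + T(153)) = (-22612 - 17977)/(10680 + (1/2)*(-179 + 153)/153) = -40589/(10680 + (1/2)*(1/153)*(-26)) = -40589/(10680 - 13/153) = -40589/1634027/153 = -40589*153/1634027 = -6210117/1634027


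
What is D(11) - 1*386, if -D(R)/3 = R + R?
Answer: -452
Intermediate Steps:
D(R) = -6*R (D(R) = -3*(R + R) = -6*R)
D(11) - 1*386 = -6*11 - 1*386 = -66 - 386 = -452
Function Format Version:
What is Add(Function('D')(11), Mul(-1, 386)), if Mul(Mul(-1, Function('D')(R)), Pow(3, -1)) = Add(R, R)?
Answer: -452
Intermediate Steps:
Function('D')(R) = Mul(-6, R) (Function('D')(R) = Mul(-3, Add(R, R)) = Mul(-3, Mul(2, R)) = Mul(-6, R))
Add(Function('D')(11), Mul(-1, 386)) = Add(Mul(-6, 11), Mul(-1, 386)) = Add(-66, -386) = -452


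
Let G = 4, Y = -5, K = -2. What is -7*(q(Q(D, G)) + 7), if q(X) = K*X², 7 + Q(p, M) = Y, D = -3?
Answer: 1967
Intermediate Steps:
Q(p, M) = -12 (Q(p, M) = -7 - 5 = -12)
q(X) = -2*X²
-7*(q(Q(D, G)) + 7) = -7*(-2*(-12)² + 7) = -7*(-2*144 + 7) = -7*(-288 + 7) = -7*(-281) = 1967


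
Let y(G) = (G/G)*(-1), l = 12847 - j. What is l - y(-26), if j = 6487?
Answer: 6361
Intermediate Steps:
l = 6360 (l = 12847 - 1*6487 = 12847 - 6487 = 6360)
y(G) = -1 (y(G) = 1*(-1) = -1)
l - y(-26) = 6360 - 1*(-1) = 6360 + 1 = 6361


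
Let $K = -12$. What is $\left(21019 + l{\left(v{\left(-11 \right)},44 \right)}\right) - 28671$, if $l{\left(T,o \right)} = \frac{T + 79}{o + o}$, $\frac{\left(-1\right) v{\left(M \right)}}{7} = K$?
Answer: $- \frac{673213}{88} \approx -7650.1$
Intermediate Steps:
$v{\left(M \right)} = 84$ ($v{\left(M \right)} = \left(-7\right) \left(-12\right) = 84$)
$l{\left(T,o \right)} = \frac{79 + T}{2 o}$
$\left(21019 + l{\left(v{\left(-11 \right)},44 \right)}\right) - 28671 = \left(21019 + \frac{79 + 84}{2 \cdot 44}\right) - 28671 = \left(21019 + \frac{1}{2} \cdot \frac{1}{44} \cdot 163\right) - 28671 = \left(21019 + \frac{163}{88}\right) - 28671 = \frac{1849835}{88} - 28671 = - \frac{673213}{88}$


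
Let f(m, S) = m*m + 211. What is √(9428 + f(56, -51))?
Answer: 5*√511 ≈ 113.03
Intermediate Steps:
f(m, S) = 211 + m² (f(m, S) = m² + 211 = 211 + m²)
√(9428 + f(56, -51)) = √(9428 + (211 + 56²)) = √(9428 + (211 + 3136)) = √(9428 + 3347) = √12775 = 5*√511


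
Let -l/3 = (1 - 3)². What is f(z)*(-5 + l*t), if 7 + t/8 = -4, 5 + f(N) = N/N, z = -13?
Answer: -4204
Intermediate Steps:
f(N) = -4 (f(N) = -5 + N/N = -5 + 1 = -4)
t = -88 (t = -56 + 8*(-4) = -56 - 32 = -88)
l = -12 (l = -3*(1 - 3)² = -3*(-2)² = -3*4 = -12)
f(z)*(-5 + l*t) = -4*(-5 - 12*(-88)) = -4*(-5 + 1056) = -4*1051 = -4204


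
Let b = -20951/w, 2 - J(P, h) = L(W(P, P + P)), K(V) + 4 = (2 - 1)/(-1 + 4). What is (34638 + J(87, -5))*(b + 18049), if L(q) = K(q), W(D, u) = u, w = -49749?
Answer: 13331981414716/21321 ≈ 6.2530e+8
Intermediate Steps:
K(V) = -11/3 (K(V) = -4 + (2 - 1)/(-1 + 4) = -4 + 1/3 = -4 + 1*(⅓) = -4 + ⅓ = -11/3)
L(q) = -11/3
J(P, h) = 17/3 (J(P, h) = 2 - 1*(-11/3) = 2 + 11/3 = 17/3)
b = 2993/7107 (b = -20951/(-49749) = -20951*(-1/49749) = 2993/7107 ≈ 0.42113)
(34638 + J(87, -5))*(b + 18049) = (34638 + 17/3)*(2993/7107 + 18049) = (103931/3)*(128277236/7107) = 13331981414716/21321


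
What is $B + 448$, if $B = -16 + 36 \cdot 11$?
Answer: $828$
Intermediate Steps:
$B = 380$ ($B = -16 + 396 = 380$)
$B + 448 = 380 + 448 = 828$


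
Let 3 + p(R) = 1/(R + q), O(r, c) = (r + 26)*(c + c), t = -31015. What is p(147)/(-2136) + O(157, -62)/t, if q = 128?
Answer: 333870929/455455275 ≈ 0.73305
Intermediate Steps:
O(r, c) = 2*c*(26 + r) (O(r, c) = (26 + r)*(2*c) = 2*c*(26 + r))
p(R) = -3 + 1/(128 + R) (p(R) = -3 + 1/(R + 128) = -3 + 1/(128 + R))
p(147)/(-2136) + O(157, -62)/t = ((-383 - 3*147)/(128 + 147))/(-2136) + (2*(-62)*(26 + 157))/(-31015) = ((-383 - 441)/275)*(-1/2136) + (2*(-62)*183)*(-1/31015) = ((1/275)*(-824))*(-1/2136) - 22692*(-1/31015) = -824/275*(-1/2136) + 22692/31015 = 103/73425 + 22692/31015 = 333870929/455455275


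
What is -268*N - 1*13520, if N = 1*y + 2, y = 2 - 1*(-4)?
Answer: -15664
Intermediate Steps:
y = 6 (y = 2 + 4 = 6)
N = 8 (N = 1*6 + 2 = 6 + 2 = 8)
-268*N - 1*13520 = -268*8 - 1*13520 = -2144 - 13520 = -15664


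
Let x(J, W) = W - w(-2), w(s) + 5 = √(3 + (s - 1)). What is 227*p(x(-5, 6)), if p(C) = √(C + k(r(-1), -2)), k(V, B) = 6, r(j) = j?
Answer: 227*√17 ≈ 935.95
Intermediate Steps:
w(s) = -5 + √(2 + s) (w(s) = -5 + √(3 + (s - 1)) = -5 + √(3 + (-1 + s)) = -5 + √(2 + s))
x(J, W) = 5 + W (x(J, W) = W - (-5 + √(2 - 2)) = W - (-5 + √0) = W - (-5 + 0) = W - 1*(-5) = W + 5 = 5 + W)
p(C) = √(6 + C) (p(C) = √(C + 6) = √(6 + C))
227*p(x(-5, 6)) = 227*√(6 + (5 + 6)) = 227*√(6 + 11) = 227*√17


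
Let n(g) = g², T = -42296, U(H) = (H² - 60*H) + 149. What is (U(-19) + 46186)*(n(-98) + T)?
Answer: -1563854512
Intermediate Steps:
U(H) = 149 + H² - 60*H
(U(-19) + 46186)*(n(-98) + T) = ((149 + (-19)² - 60*(-19)) + 46186)*((-98)² - 42296) = ((149 + 361 + 1140) + 46186)*(9604 - 42296) = (1650 + 46186)*(-32692) = 47836*(-32692) = -1563854512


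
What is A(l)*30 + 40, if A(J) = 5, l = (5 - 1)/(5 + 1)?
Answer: 190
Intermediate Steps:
l = 2/3 (l = 4/6 = 4*(1/6) = 2/3 ≈ 0.66667)
A(l)*30 + 40 = 5*30 + 40 = 150 + 40 = 190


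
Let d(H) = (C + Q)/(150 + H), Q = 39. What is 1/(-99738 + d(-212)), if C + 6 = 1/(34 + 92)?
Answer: -7812/779157415 ≈ -1.0026e-5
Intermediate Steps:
C = -755/126 (C = -6 + 1/(34 + 92) = -6 + 1/126 = -755/126 ≈ -5.9921)
d(H) = 4159/(126*(150 + H)) (d(H) = (-755/126 + 39)/(150 + H) = 4159/(126*(150 + H)))
1/(-99738 + d(-212)) = 1/(-99738 + 4159/(126*(150 - 212))) = 1/(-99738 + (4159/126)/(-62)) = 1/(-99738 + (4159/126)*(-1/62)) = 1/(-99738 - 4159/7812) = 1/(-779157415/7812) = -7812/779157415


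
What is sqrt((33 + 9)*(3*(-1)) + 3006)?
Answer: 24*sqrt(5) ≈ 53.666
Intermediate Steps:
sqrt((33 + 9)*(3*(-1)) + 3006) = sqrt(42*(-3) + 3006) = sqrt(-126 + 3006) = sqrt(2880) = 24*sqrt(5)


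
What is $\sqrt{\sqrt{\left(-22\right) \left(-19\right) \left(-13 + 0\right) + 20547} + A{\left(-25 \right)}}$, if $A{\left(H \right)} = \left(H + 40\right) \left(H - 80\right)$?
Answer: $\sqrt{-1575 + \sqrt{15113}} \approx 38.106 i$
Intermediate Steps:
$A{\left(H \right)} = \left(-80 + H\right) \left(40 + H\right)$ ($A{\left(H \right)} = \left(40 + H\right) \left(-80 + H\right) = \left(-80 + H\right) \left(40 + H\right)$)
$\sqrt{\sqrt{\left(-22\right) \left(-19\right) \left(-13 + 0\right) + 20547} + A{\left(-25 \right)}} = \sqrt{\sqrt{\left(-22\right) \left(-19\right) \left(-13 + 0\right) + 20547} - \left(2200 - 625\right)} = \sqrt{\sqrt{418 \left(-13\right) + 20547} + \left(-3200 + 625 + 1000\right)} = \sqrt{\sqrt{-5434 + 20547} - 1575} = \sqrt{\sqrt{15113} - 1575} = \sqrt{-1575 + \sqrt{15113}}$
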